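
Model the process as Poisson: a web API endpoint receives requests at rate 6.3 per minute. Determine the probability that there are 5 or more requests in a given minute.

With mean μ = 6.3 per minute,
P(N ≥ 5) = 1 − P(N ≤ 4) = 1 − Σ_{j=0}^{4} e^(−μ) μ^j/j! ≈ 0.7531.

0.7531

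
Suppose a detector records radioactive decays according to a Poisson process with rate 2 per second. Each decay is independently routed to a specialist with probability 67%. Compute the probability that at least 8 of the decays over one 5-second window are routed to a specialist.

0.3567

Thinning: the decays that are routed to a specialist themselves form a Poisson process with rate 0.67 × 2 = 1.34 per second.
Over the interval, μ = 1.34 × 5 = 6.7 (a 5-second window = 5 seconds).
P(N ≥ 8) = 1 − P(N ≤ 7) ≈ 0.3567.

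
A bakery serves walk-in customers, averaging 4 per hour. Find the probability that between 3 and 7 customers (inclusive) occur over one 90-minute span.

0.6820

Over the interval, μ = 4 × 1.5 = 6 (a 90-minute span = 1.5 hours).
P(3 ≤ N ≤ 7) = Σ_{j=3}^{7} e^(−6) · 6^j/j! ≈ 0.6820.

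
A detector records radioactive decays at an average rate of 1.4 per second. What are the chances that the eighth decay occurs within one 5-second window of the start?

0.4013

Over the interval, μ = 1.4 × 5 = 7 (a 5-second window = 5 seconds).
The eighth arrival falls in the interval iff at least 8 events occur there: P(S_8 ≤ t) = P(N ≥ 8) = 1 − P(N ≤ 7) ≈ 0.4013.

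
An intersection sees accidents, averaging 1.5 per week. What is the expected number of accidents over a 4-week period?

E[N] = λt = 1.5 × 4 = 6 (a 4-week period = 4 weeks).

6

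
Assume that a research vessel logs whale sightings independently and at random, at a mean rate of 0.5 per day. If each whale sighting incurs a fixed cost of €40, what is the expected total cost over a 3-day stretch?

€60

E[N] = 0.5 × 3 = 1.5 (a 3-day stretch = 3 days); E[cost] = 1.5 × €40 = €60.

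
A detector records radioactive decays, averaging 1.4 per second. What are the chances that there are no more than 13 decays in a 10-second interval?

Over the interval, μ = 1.4 × 10 = 14 (a 10-second interval = 10 seconds).
P(N ≤ 13) = Σ_{j=0}^{13} e^(−μ) μ^j/j! ≈ 0.4644.

0.4644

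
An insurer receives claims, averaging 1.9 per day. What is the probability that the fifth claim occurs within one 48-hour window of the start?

0.3322

Over the interval, μ = 1.9 × 2 = 3.8 (a 48-hour window = 2 days).
The fifth arrival falls in the interval iff at least 5 events occur there: P(S_5 ≤ t) = P(N ≥ 5) = 1 − P(N ≤ 4) ≈ 0.3322.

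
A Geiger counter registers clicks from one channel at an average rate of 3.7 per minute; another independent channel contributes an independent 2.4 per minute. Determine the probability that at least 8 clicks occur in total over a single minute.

Independent Poisson processes superpose: combined rate λ = 3.7 + 2.4 = 6.1 per minute.
So μ = 6.1.
P(N ≥ 8) = 1 − P(N ≤ 7) ≈ 0.2699.

0.2699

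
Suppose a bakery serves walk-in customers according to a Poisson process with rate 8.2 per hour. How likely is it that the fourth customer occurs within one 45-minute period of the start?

0.8617

Over the interval, μ = 8.2 × 0.75 = 6.15 (a 45-minute period = 0.75 hours).
The fourth arrival falls in the interval iff at least 4 events occur there: P(S_4 ≤ t) = P(N ≥ 4) = 1 − P(N ≤ 3) ≈ 0.8617.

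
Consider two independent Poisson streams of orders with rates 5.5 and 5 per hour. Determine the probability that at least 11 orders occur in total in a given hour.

Independent Poisson processes superpose: combined rate λ = 5.5 + 5 = 10.5 per hour.
So μ = 10.5.
P(N ≥ 11) = 1 − P(N ≤ 10) ≈ 0.4793.

0.4793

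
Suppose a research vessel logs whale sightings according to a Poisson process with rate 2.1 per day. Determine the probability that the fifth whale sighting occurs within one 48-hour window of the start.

0.4102

Over the interval, μ = 2.1 × 2 = 4.2 (a 48-hour window = 2 days).
The fifth arrival falls in the interval iff at least 5 events occur there: P(S_5 ≤ t) = P(N ≥ 5) = 1 − P(N ≤ 4) ≈ 0.4102.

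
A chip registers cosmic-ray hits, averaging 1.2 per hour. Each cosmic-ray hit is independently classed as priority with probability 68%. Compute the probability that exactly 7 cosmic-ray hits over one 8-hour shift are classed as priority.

Thinning: the cosmic-ray hits that are classed as priority themselves form a Poisson process with rate 0.68 × 1.2 = 0.816 per hour.
Over the interval, μ = 0.816 × 8 = 6.528 (an 8-hour shift = 8 hours).
P(N = 7) = e^(−6.528) · 6.528^7/7! ≈ 0.1465.

0.1465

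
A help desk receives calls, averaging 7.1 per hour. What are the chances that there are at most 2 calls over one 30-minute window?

Over the interval, μ = 7.1 × 0.5 = 3.55 (a 30-minute window = 0.5 hours).
P(N ≤ 2) = Σ_{j=0}^{2} e^(−μ) μ^j/j! ≈ 0.3117.

0.3117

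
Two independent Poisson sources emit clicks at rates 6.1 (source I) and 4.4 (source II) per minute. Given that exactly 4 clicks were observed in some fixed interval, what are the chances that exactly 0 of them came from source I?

0.0308

Given the total, each event is independently from source I with probability p = λ_I/(λ_I+λ_II) = 6.1/10.5 ≈ 0.5810.
So K ~ Binomial(4, 6.1/10.5): P(K = 0) = C(4,0) · (6.1/10.5)^0 · (4.4/10.5)^4 ≈ 0.0308.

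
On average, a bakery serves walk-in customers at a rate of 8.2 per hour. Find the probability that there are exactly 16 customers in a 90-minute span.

Over the interval, μ = 8.2 × 1.5 = 12.3 (a 90-minute span = 1.5 hours).
P(N = 16) = e^(−μ) μ^16/16! = e^(−12.3) · 12.3^16/20922789888000 ≈ 0.0597.

0.0597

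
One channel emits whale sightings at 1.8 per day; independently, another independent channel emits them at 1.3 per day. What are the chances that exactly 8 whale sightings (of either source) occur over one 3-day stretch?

0.1269

Independent Poisson processes superpose: combined rate λ = 1.8 + 1.3 = 3.1 per day.
Over the interval, μ = 3.1 × 3 = 9.3 (a 3-day stretch = 3 days).
P(N = 8) = e^(−9.3) · 9.3^8/8! ≈ 0.1269.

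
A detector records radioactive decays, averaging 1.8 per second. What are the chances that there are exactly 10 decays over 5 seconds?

Over the interval, μ = 1.8 × 5 = 9 (5 seconds).
P(N = 10) = e^(−μ) μ^10/10! = e^(−9) · 9^10/3628800 ≈ 0.1186.

0.1186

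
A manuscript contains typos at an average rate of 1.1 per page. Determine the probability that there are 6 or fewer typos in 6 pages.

Over the interval, μ = 1.1 × 6 = 6.6 (6 pages).
P(N ≤ 6) = Σ_{j=0}^{6} e^(−μ) μ^j/j! ≈ 0.5108.

0.5108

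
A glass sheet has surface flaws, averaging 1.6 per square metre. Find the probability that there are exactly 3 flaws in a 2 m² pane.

0.2226

Over the interval, μ = 1.6 × 2 = 3.2 (a 2 m² pane = 2 square metres).
P(N = 3) = e^(−μ) μ^3/3! = e^(−3.2) · 3.2^3/6 ≈ 0.2226.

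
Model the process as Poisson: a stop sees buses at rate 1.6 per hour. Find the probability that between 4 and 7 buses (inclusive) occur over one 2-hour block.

0.3807

Over the interval, μ = 1.6 × 2 = 3.2 (a 2-hour block = 2 hours).
P(4 ≤ N ≤ 7) = Σ_{j=4}^{7} e^(−3.2) · 3.2^j/j! ≈ 0.3807.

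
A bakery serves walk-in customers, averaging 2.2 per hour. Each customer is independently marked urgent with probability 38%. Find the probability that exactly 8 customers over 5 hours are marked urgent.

Thinning: the customers that are marked urgent themselves form a Poisson process with rate 0.38 × 2.2 = 0.836 per hour.
Over the interval, μ = 0.836 × 5 = 4.18 (5 hours).
P(N = 8) = e^(−4.18) · 4.18^8/8! ≈ 0.0354.

0.0354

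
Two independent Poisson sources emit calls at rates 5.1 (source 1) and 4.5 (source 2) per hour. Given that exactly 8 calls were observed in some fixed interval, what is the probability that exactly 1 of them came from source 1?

Given the total, each event is independently from source 1 with probability p = λ_1/(λ_1+λ_2) = 5.1/9.6 ≈ 0.5312.
So K ~ Binomial(8, 5.1/9.6): P(K = 1) = C(8,1) · (5.1/9.6)^1 · (4.5/9.6)^7 ≈ 0.0211.

0.0211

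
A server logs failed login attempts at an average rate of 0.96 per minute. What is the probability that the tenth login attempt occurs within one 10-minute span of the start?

0.4911

Over the interval, μ = 0.96 × 10 = 9.6 (a 10-minute span = 10 minutes).
The tenth arrival falls in the interval iff at least 10 events occur there: P(S_10 ≤ t) = P(N ≥ 10) = 1 − P(N ≤ 9) ≈ 0.4911.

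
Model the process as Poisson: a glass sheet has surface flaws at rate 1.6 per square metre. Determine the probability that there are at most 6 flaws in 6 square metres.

0.1574

Over the interval, μ = 1.6 × 6 = 9.6 (6 square metres).
P(N ≤ 6) = Σ_{j=0}^{6} e^(−μ) μ^j/j! ≈ 0.1574.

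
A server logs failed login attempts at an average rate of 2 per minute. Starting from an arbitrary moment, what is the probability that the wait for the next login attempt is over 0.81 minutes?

0.1979

The wait for the next event is exponential with rate λ = 2 per minute.
P(T > 0.81) = e^(−λt) = e^(−2 × 0.81) = e^(−1.62) ≈ 0.1979.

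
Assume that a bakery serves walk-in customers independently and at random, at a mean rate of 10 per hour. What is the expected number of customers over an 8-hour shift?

80

E[N] = λt = 10 × 8 = 80 (an 8-hour shift = 8 hours).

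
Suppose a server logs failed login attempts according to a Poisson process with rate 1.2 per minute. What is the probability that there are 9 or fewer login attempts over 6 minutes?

0.8096

Over the interval, μ = 1.2 × 6 = 7.2 (6 minutes).
P(N ≤ 9) = Σ_{j=0}^{9} e^(−μ) μ^j/j! ≈ 0.8096.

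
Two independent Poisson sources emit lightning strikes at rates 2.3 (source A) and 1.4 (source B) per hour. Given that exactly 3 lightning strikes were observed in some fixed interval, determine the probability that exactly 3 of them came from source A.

Given the total, each event is independently from source A with probability p = λ_A/(λ_A+λ_B) = 2.3/3.7 ≈ 0.6216.
So K ~ Binomial(3, 2.3/3.7): P(K = 3) = C(3,3) · (2.3/3.7)^3 · (1.4/3.7)^0 ≈ 0.2402.

0.2402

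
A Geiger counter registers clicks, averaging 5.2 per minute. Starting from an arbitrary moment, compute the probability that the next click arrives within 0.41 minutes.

0.8814

Inter-arrival times are exponential with rate λ = 5.2 per minute.
P(T ≤ 0.41) = 1 − e^(−λt) = 1 − e^(−5.2 × 0.41) = 1 − e^(−2.132) ≈ 0.8814.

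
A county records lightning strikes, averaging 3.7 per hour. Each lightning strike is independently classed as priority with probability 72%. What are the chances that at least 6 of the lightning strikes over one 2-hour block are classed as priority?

0.4414

Thinning: the lightning strikes that are classed as priority themselves form a Poisson process with rate 0.72 × 3.7 = 2.664 per hour.
Over the interval, μ = 2.664 × 2 = 5.328 (a 2-hour block = 2 hours).
P(N ≥ 6) = 1 − P(N ≤ 5) ≈ 0.4414.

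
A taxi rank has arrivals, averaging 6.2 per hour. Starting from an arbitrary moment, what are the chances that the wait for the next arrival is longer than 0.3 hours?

0.1557

The wait for the next event is exponential with rate λ = 6.2 per hour.
P(T > 0.3) = e^(−λt) = e^(−6.2 × 0.3) = e^(−1.86) ≈ 0.1557.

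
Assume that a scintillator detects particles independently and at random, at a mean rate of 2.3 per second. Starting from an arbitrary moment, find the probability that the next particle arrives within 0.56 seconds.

Inter-arrival times are exponential with rate λ = 2.3 per second.
P(T ≤ 0.56) = 1 − e^(−λt) = 1 − e^(−2.3 × 0.56) = 1 − e^(−1.288) ≈ 0.7242.

0.7242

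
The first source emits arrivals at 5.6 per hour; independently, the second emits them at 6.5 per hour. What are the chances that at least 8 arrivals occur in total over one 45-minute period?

Independent Poisson processes superpose: combined rate λ = 5.6 + 6.5 = 12.1 per hour.
Over the interval, μ = 12.1 × 0.75 = 9.075 (a 45-minute period = 0.75 hours).
P(N ≥ 8) = 1 − P(N ≤ 7) ≈ 0.6848.

0.6848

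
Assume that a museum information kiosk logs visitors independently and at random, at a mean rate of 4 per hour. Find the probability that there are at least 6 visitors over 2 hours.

Over the interval, μ = 4 × 2 = 8 (2 hours).
P(N ≥ 6) = 1 − P(N ≤ 5) = 1 − Σ_{j=0}^{5} e^(−μ) μ^j/j! ≈ 0.8088.

0.8088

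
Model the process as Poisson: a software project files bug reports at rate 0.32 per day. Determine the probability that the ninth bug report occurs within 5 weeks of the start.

Over the interval, μ = 0.32 × 35 = 11.2 (5 weeks = 35 days).
The ninth arrival falls in the interval iff at least 9 events occur there: P(S_9 ≤ t) = P(N ≥ 9) = 1 − P(N ≤ 8) ≈ 0.7853.

0.7853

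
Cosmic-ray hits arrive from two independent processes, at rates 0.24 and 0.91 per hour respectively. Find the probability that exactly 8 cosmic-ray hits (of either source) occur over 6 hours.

0.1284

Independent Poisson processes superpose: combined rate λ = 0.24 + 0.91 = 1.15 per hour.
Over the interval, μ = 1.15 × 6 = 6.9 (6 hours).
P(N = 8) = e^(−6.9) · 6.9^8/8! ≈ 0.1284.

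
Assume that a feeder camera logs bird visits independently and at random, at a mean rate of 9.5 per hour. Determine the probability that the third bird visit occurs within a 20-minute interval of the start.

Over the interval, μ = 9.5 × 1/3 ≈ 3.16667 (a 20-minute interval = 1/3 hours).
The third arrival falls in the interval iff at least 3 events occur there: P(S_3 ≤ t) = P(N ≥ 3) = 1 − P(N ≤ 2) ≈ 0.6131.

0.6131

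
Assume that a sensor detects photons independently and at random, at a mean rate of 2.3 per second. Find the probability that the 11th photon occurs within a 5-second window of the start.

Over the interval, μ = 2.3 × 5 = 11.5 (a 5-second window = 5 seconds).
The 11th arrival falls in the interval iff at least 11 events occur there: P(S_11 ≤ t) = P(N ≥ 11) = 1 − P(N ≤ 10) ≈ 0.5983.

0.5983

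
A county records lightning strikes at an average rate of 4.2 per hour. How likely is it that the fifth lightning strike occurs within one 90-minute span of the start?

0.7531

Over the interval, μ = 4.2 × 1.5 = 6.3 (a 90-minute span = 1.5 hours).
The fifth arrival falls in the interval iff at least 5 events occur there: P(S_5 ≤ t) = P(N ≥ 5) = 1 − P(N ≤ 4) ≈ 0.7531.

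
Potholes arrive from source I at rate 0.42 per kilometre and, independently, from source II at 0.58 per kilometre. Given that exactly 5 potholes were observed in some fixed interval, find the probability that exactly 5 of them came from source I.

Given the total, each event is independently from source I with probability p = λ_I/(λ_I+λ_II) = 0.42/1 = 0.4200.
So K ~ Binomial(5, 0.42/1): P(K = 5) = C(5,5) · (0.42/1)^5 · (0.58/1)^0 ≈ 0.0131.

0.0131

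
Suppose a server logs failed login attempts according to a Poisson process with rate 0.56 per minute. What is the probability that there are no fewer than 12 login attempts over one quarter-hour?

Over the interval, μ = 0.56 × 15 = 8.4 (a quarter-hour = 15 minutes).
P(N ≥ 12) = 1 − P(N ≤ 11) = 1 − Σ_{j=0}^{11} e^(−μ) μ^j/j! ≈ 0.1429.

0.1429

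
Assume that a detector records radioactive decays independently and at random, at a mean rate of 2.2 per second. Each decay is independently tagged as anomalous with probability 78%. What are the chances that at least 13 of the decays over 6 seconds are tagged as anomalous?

0.2373

Thinning: the decays that are tagged as anomalous themselves form a Poisson process with rate 0.78 × 2.2 = 1.716 per second.
Over the interval, μ = 1.716 × 6 = 10.296 (6 seconds).
P(N ≥ 13) = 1 − P(N ≤ 12) ≈ 0.2373.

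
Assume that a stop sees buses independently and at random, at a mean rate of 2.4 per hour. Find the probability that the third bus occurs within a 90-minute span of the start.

0.6973

Over the interval, μ = 2.4 × 1.5 = 3.6 (a 90-minute span = 1.5 hours).
The third arrival falls in the interval iff at least 3 events occur there: P(S_3 ≤ t) = P(N ≥ 3) = 1 − P(N ≤ 2) ≈ 0.6973.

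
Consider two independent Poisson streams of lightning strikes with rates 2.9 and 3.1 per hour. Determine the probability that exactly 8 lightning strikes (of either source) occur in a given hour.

0.1033

Independent Poisson processes superpose: combined rate λ = 2.9 + 3.1 = 6 per hour.
So μ = 6.
P(N = 8) = e^(−6) · 6^8/8! ≈ 0.1033.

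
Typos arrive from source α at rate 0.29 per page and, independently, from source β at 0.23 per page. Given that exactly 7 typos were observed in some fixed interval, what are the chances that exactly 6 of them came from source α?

0.0932

Given the total, each event is independently from source α with probability p = λ_α/(λ_α+λ_β) = 0.29/0.52 ≈ 0.5577.
So K ~ Binomial(7, 0.29/0.52): P(K = 6) = C(7,6) · (0.29/0.52)^6 · (0.23/0.52)^1 ≈ 0.0932.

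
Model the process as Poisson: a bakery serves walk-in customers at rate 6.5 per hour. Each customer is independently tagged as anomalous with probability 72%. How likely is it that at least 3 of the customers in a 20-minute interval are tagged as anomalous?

0.2064

Thinning: the customers that are tagged as anomalous themselves form a Poisson process with rate 0.72 × 6.5 = 4.68 per hour.
Over the interval, μ = 4.68 × 1/3 = 1.56 (a 20-minute interval = 1/3 hours).
P(N ≥ 3) = 1 − P(N ≤ 2) ≈ 0.2064.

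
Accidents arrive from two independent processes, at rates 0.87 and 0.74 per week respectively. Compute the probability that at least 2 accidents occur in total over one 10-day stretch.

Independent Poisson processes superpose: combined rate λ = 0.87 + 0.74 = 1.61 per week.
Over the interval, μ = 1.61 × 10/7 = 2.3 (a 10-day stretch = 10/7 weeks).
P(N ≥ 2) = 1 − P(N ≤ 1) ≈ 0.6691.

0.6691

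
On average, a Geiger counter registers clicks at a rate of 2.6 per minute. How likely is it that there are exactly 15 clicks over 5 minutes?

Over the interval, μ = 2.6 × 5 = 13 (5 minutes).
P(N = 15) = e^(−μ) μ^15/15! = e^(−13) · 13^15/1307674368000 ≈ 0.0885.

0.0885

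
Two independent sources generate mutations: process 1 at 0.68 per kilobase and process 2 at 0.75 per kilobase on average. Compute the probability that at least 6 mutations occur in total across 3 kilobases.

Independent Poisson processes superpose: combined rate λ = 0.68 + 0.75 = 1.43 per kilobase.
Over the interval, μ = 1.43 × 3 = 4.29 (3 kilobases).
P(N ≥ 6) = 1 − P(N ≤ 5) ≈ 0.2617.

0.2617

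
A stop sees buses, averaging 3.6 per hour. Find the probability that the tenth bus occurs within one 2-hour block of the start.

Over the interval, μ = 3.6 × 2 = 7.2 (a 2-hour block = 2 hours).
The tenth arrival falls in the interval iff at least 10 events occur there: P(S_10 ≤ t) = P(N ≥ 10) = 1 − P(N ≤ 9) ≈ 0.1904.

0.1904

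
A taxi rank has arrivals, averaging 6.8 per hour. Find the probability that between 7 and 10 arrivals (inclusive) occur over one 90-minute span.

0.4400

Over the interval, μ = 6.8 × 1.5 = 10.2 (a 90-minute span = 1.5 hours).
P(7 ≤ N ≤ 10) = Σ_{j=7}^{10} e^(−10.2) · 10.2^j/j! ≈ 0.4400.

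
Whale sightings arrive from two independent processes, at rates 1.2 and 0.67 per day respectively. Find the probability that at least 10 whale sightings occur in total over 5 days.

Independent Poisson processes superpose: combined rate λ = 1.2 + 0.67 = 1.87 per day.
Over the interval, μ = 1.87 × 5 = 9.35 (5 days).
P(N ≥ 10) = 1 − P(N ≤ 9) ≈ 0.4586.

0.4586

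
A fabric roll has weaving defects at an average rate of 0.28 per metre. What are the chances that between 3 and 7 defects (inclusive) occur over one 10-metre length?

0.5224

Over the interval, μ = 0.28 × 10 = 2.8 (a 10-metre length = 10 metres).
P(3 ≤ N ≤ 7) = Σ_{j=3}^{7} e^(−2.8) · 2.8^j/j! ≈ 0.5224.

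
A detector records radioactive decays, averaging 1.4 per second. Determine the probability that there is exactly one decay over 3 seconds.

0.0630

Over the interval, μ = 1.4 × 3 = 4.2 (3 seconds).
P(N = 1) = e^(−μ) μ^1/1! = e^(−4.2) · 4.2^1/1 ≈ 0.0630.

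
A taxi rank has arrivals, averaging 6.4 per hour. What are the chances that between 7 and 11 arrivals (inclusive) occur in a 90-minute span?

Over the interval, μ = 6.4 × 1.5 = 9.6 (a 90-minute span = 1.5 hours).
P(7 ≤ N ≤ 11) = Σ_{j=7}^{11} e^(−9.6) · 9.6^j/j! ≈ 0.5838.

0.5838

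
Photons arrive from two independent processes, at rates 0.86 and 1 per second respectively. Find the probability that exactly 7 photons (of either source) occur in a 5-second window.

Independent Poisson processes superpose: combined rate λ = 0.86 + 1 = 1.86 per second.
Over the interval, μ = 1.86 × 5 = 9.3 (a 5-second window = 5 seconds).
P(N = 7) = e^(−9.3) · 9.3^7/7! ≈ 0.1091.

0.1091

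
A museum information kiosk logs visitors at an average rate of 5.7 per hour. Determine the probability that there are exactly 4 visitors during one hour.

0.1472

With mean μ = 5.7 per hour,
P(N = 4) = e^(−μ) μ^4/4! = e^(−5.7) · 5.7^4/24 ≈ 0.1472.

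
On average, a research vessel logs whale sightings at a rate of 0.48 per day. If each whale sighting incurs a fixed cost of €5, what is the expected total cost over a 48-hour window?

E[N] = 0.48 × 2 = 0.96 (a 48-hour window = 2 days); E[cost] = 0.96 × €5 = €4.8.

€4.8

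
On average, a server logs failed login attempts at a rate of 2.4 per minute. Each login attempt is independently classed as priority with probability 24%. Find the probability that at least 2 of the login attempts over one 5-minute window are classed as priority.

Thinning: the login attempts that are classed as priority themselves form a Poisson process with rate 0.24 × 2.4 = 0.576 per minute.
Over the interval, μ = 0.576 × 5 = 2.88 (a 5-minute window = 5 minutes).
P(N ≥ 2) = 1 − P(N ≤ 1) ≈ 0.7822.

0.7822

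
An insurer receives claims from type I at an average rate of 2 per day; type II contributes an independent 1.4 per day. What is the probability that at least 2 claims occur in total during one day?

Independent Poisson processes superpose: combined rate λ = 2 + 1.4 = 3.4 per day.
So μ = 3.4.
P(N ≥ 2) = 1 − P(N ≤ 1) ≈ 0.8532.

0.8532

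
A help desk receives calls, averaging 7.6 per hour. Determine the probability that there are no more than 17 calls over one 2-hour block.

Over the interval, μ = 7.6 × 2 = 15.2 (a 2-hour block = 2 hours).
P(N ≤ 17) = Σ_{j=0}^{17} e^(−μ) μ^j/j! ≈ 0.7317.

0.7317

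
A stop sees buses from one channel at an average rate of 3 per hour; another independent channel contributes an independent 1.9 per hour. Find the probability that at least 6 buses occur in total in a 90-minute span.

0.7417

Independent Poisson processes superpose: combined rate λ = 3 + 1.9 = 4.9 per hour.
Over the interval, μ = 4.9 × 1.5 = 7.35 (a 90-minute span = 1.5 hours).
P(N ≥ 6) = 1 − P(N ≤ 5) ≈ 0.7417.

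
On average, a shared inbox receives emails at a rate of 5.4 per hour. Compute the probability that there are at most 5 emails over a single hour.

With mean μ = 5.4 per hour,
P(N ≤ 5) = Σ_{j=0}^{5} e^(−μ) μ^j/j! ≈ 0.5461.

0.5461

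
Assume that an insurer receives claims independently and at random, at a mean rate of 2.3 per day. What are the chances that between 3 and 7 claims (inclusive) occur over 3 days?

Over the interval, μ = 2.3 × 3 = 6.9 (3 days).
P(3 ≤ N ≤ 7) = Σ_{j=3}^{7} e^(−6.9) · 6.9^j/j! ≈ 0.5817.

0.5817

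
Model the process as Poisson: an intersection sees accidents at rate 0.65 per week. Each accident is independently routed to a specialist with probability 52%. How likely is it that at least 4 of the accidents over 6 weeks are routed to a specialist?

0.1480

Thinning: the accidents that are routed to a specialist themselves form a Poisson process with rate 0.52 × 0.65 = 0.338 per week.
Over the interval, μ = 0.338 × 6 = 2.028 (6 weeks).
P(N ≥ 4) = 1 − P(N ≤ 3) ≈ 0.1480.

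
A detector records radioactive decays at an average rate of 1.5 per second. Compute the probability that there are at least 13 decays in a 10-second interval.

Over the interval, μ = 1.5 × 10 = 15 (a 10-second interval = 10 seconds).
P(N ≥ 13) = 1 − P(N ≤ 12) = 1 − Σ_{j=0}^{12} e^(−μ) μ^j/j! ≈ 0.7324.

0.7324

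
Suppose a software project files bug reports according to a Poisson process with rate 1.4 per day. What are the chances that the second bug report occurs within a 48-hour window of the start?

Over the interval, μ = 1.4 × 2 = 2.8 (a 48-hour window = 2 days).
The second arrival falls in the interval iff at least 2 events occur there: P(S_2 ≤ t) = P(N ≥ 2) = 1 − P(N ≤ 1) ≈ 0.7689.

0.7689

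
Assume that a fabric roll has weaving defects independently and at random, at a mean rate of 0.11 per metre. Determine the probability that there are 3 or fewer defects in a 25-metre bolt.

0.7030

Over the interval, μ = 0.11 × 25 = 2.75 (a 25-metre bolt = 25 metres).
P(N ≤ 3) = Σ_{j=0}^{3} e^(−μ) μ^j/j! ≈ 0.7030.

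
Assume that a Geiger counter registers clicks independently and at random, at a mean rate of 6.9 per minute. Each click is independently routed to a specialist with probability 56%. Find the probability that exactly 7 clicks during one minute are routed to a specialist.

Thinning: the clicks that are routed to a specialist themselves form a Poisson process with rate 0.56 × 6.9 = 3.864 per minute.
So μ = 3.864.
P(N = 7) = e^(−3.864) · 3.864^7/7! ≈ 0.0535.

0.0535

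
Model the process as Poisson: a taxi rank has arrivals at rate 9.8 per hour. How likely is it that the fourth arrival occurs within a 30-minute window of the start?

Over the interval, μ = 9.8 × 0.5 = 4.9 (a 30-minute window = 0.5 hours).
The fourth arrival falls in the interval iff at least 4 events occur there: P(S_4 ≤ t) = P(N ≥ 4) = 1 − P(N ≤ 3) ≈ 0.7207.

0.7207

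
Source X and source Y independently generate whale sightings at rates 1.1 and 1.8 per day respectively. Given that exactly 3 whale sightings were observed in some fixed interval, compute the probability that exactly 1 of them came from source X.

0.4384

Given the total, each event is independently from source X with probability p = λ_X/(λ_X+λ_Y) = 1.1/2.9 ≈ 0.3793.
So K ~ Binomial(3, 1.1/2.9): P(K = 1) = C(3,1) · (1.1/2.9)^1 · (1.8/2.9)^2 ≈ 0.4384.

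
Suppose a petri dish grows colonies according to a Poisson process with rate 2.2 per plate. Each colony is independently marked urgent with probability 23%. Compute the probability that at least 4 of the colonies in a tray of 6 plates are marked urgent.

Thinning: the colonies that are marked urgent themselves form a Poisson process with rate 0.23 × 2.2 = 0.506 per plate.
Over the interval, μ = 0.506 × 6 = 3.036 (a tray of 6 plates = 6 plates).
P(N ≥ 4) = 1 − P(N ≤ 3) ≈ 0.3608.

0.3608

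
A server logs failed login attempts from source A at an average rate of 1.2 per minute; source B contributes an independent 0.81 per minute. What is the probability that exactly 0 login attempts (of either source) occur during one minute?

Independent Poisson processes superpose: combined rate λ = 1.2 + 0.81 = 2.01 per minute.
So μ = 2.01.
P(N = 0) = e^(−2.01) · 2.01^0/0! ≈ 0.1340.

0.1340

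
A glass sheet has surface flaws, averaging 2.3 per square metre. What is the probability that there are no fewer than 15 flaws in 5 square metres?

0.1847

Over the interval, μ = 2.3 × 5 = 11.5 (5 square metres).
P(N ≥ 15) = 1 − P(N ≤ 14) = 1 − Σ_{j=0}^{14} e^(−μ) μ^j/j! ≈ 0.1847.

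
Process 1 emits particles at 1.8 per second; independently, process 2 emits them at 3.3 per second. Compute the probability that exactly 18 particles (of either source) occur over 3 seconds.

Independent Poisson processes superpose: combined rate λ = 1.8 + 3.3 = 5.1 per second.
Over the interval, μ = 5.1 × 3 = 15.3 (3 seconds).
P(N = 18) = e^(−15.3) · 15.3^18/18! ≈ 0.0747.

0.0747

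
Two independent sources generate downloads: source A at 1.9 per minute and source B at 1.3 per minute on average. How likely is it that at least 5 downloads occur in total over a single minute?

0.2194

Independent Poisson processes superpose: combined rate λ = 1.9 + 1.3 = 3.2 per minute.
So μ = 3.2.
P(N ≥ 5) = 1 − P(N ≤ 4) ≈ 0.2194.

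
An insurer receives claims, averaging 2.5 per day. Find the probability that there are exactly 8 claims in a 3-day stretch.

Over the interval, μ = 2.5 × 3 = 7.5 (a 3-day stretch = 3 days).
P(N = 8) = e^(−μ) μ^8/8! = e^(−7.5) · 7.5^8/40320 ≈ 0.1373.

0.1373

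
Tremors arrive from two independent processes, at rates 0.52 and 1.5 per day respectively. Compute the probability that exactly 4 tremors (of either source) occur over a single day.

0.0920

Independent Poisson processes superpose: combined rate λ = 0.52 + 1.5 = 2.02 per day.
So μ = 2.02.
P(N = 4) = e^(−2.02) · 2.02^4/4! ≈ 0.0920.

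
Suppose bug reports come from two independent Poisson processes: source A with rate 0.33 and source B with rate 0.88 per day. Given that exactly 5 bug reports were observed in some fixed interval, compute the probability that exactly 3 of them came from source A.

Given the total, each event is independently from source A with probability p = λ_A/(λ_A+λ_B) = 0.33/1.21 ≈ 0.2727.
So K ~ Binomial(5, 0.33/1.21): P(K = 3) = C(5,3) · (0.33/1.21)^3 · (0.88/1.21)^2 ≈ 0.1073.

0.1073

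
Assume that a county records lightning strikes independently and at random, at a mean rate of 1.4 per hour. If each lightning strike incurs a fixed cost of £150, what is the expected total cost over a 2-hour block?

E[N] = 1.4 × 2 = 2.8 (a 2-hour block = 2 hours); E[cost] = 2.8 × £150 = £420.

£420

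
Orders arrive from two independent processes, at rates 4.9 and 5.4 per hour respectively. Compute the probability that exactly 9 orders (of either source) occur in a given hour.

Independent Poisson processes superpose: combined rate λ = 4.9 + 5.4 = 10.3 per hour.
So μ = 10.3.
P(N = 9) = e^(−10.3) · 10.3^9/9! ≈ 0.1209.

0.1209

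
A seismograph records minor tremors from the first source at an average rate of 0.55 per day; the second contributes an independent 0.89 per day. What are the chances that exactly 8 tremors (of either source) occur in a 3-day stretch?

0.0400

Independent Poisson processes superpose: combined rate λ = 0.55 + 0.89 = 1.44 per day.
Over the interval, μ = 1.44 × 3 = 4.32 (a 3-day stretch = 3 days).
P(N = 8) = e^(−4.32) · 4.32^8/8! ≈ 0.0400.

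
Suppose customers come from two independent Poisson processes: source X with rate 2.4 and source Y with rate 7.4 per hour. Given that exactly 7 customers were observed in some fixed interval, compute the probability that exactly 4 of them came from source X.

Given the total, each event is independently from source X with probability p = λ_X/(λ_X+λ_Y) = 2.4/9.8 ≈ 0.2449.
So K ~ Binomial(7, 2.4/9.8): P(K = 4) = C(7,4) · (2.4/9.8)^4 · (7.4/9.8)^3 ≈ 0.0542.

0.0542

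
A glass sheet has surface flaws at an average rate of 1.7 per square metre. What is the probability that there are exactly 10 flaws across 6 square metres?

Over the interval, μ = 1.7 × 6 = 10.2 (6 square metres).
P(N = 10) = e^(−μ) μ^10/10! = e^(−10.2) · 10.2^10/3628800 ≈ 0.1249.

0.1249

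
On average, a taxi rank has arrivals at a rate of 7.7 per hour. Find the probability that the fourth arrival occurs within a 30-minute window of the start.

Over the interval, μ = 7.7 × 0.5 = 3.85 (a 30-minute window = 0.5 hours).
The fourth arrival falls in the interval iff at least 4 events occur there: P(S_4 ≤ t) = P(N ≥ 4) = 1 − P(N ≤ 3) ≈ 0.5367.

0.5367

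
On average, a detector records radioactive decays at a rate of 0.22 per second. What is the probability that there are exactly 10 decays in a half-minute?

Over the interval, μ = 0.22 × 30 = 6.6 (a half-minute = 30 seconds).
P(N = 10) = e^(−μ) μ^10/10! = e^(−6.6) · 6.6^10/3628800 ≈ 0.0588.

0.0588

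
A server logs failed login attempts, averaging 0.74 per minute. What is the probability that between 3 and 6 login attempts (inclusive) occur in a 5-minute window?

0.6328

Over the interval, μ = 0.74 × 5 = 3.7 (a 5-minute window = 5 minutes).
P(3 ≤ N ≤ 6) = Σ_{j=3}^{6} e^(−3.7) · 3.7^j/j! ≈ 0.6328.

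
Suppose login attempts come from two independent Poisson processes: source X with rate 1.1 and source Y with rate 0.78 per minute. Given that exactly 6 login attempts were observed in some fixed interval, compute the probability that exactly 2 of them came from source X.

0.1522

Given the total, each event is independently from source X with probability p = λ_X/(λ_X+λ_Y) = 1.1/1.88 ≈ 0.5851.
So K ~ Binomial(6, 1.1/1.88): P(K = 2) = C(6,2) · (1.1/1.88)^2 · (0.78/1.88)^4 ≈ 0.1522.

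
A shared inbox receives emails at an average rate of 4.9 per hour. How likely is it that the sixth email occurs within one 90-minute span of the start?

Over the interval, μ = 4.9 × 1.5 = 7.35 (a 90-minute span = 1.5 hours).
The sixth arrival falls in the interval iff at least 6 events occur there: P(S_6 ≤ t) = P(N ≥ 6) = 1 − P(N ≤ 5) ≈ 0.7417.

0.7417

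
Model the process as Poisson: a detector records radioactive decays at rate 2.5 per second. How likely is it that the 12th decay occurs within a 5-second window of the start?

0.5942

Over the interval, μ = 2.5 × 5 = 12.5 (a 5-second window = 5 seconds).
The 12th arrival falls in the interval iff at least 12 events occur there: P(S_12 ≤ t) = P(N ≥ 12) = 1 − P(N ≤ 11) ≈ 0.5942.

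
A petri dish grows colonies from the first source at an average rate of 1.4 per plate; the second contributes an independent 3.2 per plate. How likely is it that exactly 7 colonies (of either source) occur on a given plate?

0.0869

Independent Poisson processes superpose: combined rate λ = 1.4 + 3.2 = 4.6 per plate.
So μ = 4.6.
P(N = 7) = e^(−4.6) · 4.6^7/7! ≈ 0.0869.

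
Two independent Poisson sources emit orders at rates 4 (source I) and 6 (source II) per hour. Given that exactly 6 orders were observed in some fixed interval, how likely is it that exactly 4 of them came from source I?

Given the total, each event is independently from source I with probability p = λ_I/(λ_I+λ_II) = 4/10 = 0.4000.
So K ~ Binomial(6, 4/10): P(K = 4) = C(6,4) · (4/10)^4 · (6/10)^2 ≈ 0.1382.

0.1382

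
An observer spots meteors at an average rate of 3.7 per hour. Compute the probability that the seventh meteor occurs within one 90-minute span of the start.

Over the interval, μ = 3.7 × 1.5 = 5.55 (a 90-minute span = 1.5 hours).
The seventh arrival falls in the interval iff at least 7 events occur there: P(S_7 ≤ t) = P(N ≥ 7) = 1 − P(N ≤ 6) ≈ 0.3218.

0.3218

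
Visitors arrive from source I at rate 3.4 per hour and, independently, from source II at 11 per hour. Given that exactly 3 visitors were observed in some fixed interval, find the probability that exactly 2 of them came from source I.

Given the total, each event is independently from source I with probability p = λ_I/(λ_I+λ_II) = 3.4/14.4 ≈ 0.2361.
So K ~ Binomial(3, 3.4/14.4): P(K = 2) = C(3,2) · (3.4/14.4)^2 · (11/14.4)^1 ≈ 0.1278.

0.1278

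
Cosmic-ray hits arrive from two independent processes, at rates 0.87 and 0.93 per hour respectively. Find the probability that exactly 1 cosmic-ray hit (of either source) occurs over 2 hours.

Independent Poisson processes superpose: combined rate λ = 0.87 + 0.93 = 1.8 per hour.
Over the interval, μ = 1.8 × 2 = 3.6 (2 hours).
P(N = 1) = e^(−3.6) · 3.6^1/1! ≈ 0.0984.

0.0984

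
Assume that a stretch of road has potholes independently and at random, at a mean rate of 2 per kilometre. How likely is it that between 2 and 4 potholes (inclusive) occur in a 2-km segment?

0.5373

Over the interval, μ = 2 × 2 = 4 (a 2-km segment = 2 kilometres).
P(2 ≤ N ≤ 4) = Σ_{j=2}^{4} e^(−4) · 4^j/j! ≈ 0.5373.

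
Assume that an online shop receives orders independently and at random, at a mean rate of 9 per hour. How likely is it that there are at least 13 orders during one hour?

0.1242

With mean μ = 9 per hour,
P(N ≥ 13) = 1 − P(N ≤ 12) = 1 − Σ_{j=0}^{12} e^(−μ) μ^j/j! ≈ 0.1242.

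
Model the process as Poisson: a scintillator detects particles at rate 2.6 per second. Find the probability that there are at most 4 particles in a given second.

0.8774

With mean μ = 2.6 per second,
P(N ≤ 4) = Σ_{j=0}^{4} e^(−μ) μ^j/j! ≈ 0.8774.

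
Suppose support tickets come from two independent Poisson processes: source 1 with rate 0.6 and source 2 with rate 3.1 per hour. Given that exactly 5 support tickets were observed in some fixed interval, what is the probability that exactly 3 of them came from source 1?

0.0299

Given the total, each event is independently from source 1 with probability p = λ_1/(λ_1+λ_2) = 0.6/3.7 ≈ 0.1622.
So K ~ Binomial(5, 0.6/3.7): P(K = 3) = C(5,3) · (0.6/3.7)^3 · (3.1/3.7)^2 ≈ 0.0299.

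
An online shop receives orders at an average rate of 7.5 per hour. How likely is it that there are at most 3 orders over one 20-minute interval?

Over the interval, μ = 7.5 × 1/3 = 2.5 (a 20-minute interval = 1/3 hours).
P(N ≤ 3) = Σ_{j=0}^{3} e^(−μ) μ^j/j! ≈ 0.7576.

0.7576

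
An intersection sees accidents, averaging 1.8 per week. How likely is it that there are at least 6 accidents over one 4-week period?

0.7241

Over the interval, μ = 1.8 × 4 = 7.2 (a 4-week period = 4 weeks).
P(N ≥ 6) = 1 − P(N ≤ 5) = 1 − Σ_{j=0}^{5} e^(−μ) μ^j/j! ≈ 0.7241.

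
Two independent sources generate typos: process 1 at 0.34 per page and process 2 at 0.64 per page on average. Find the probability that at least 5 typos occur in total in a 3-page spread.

0.1748

Independent Poisson processes superpose: combined rate λ = 0.34 + 0.64 = 0.98 per page.
Over the interval, μ = 0.98 × 3 = 2.94 (a 3-page spread = 3 pages).
P(N ≥ 5) = 1 − P(N ≤ 4) ≈ 0.1748.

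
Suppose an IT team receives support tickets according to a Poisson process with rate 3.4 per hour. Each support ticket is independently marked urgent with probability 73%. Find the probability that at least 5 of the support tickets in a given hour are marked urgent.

Thinning: the support tickets that are marked urgent themselves form a Poisson process with rate 0.73 × 3.4 = 2.482 per hour.
So μ = 2.482.
P(N ≥ 5) = 1 − P(N ≤ 4) ≈ 0.1064.

0.1064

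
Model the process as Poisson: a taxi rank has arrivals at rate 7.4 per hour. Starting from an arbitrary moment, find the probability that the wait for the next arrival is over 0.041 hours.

The wait for the next event is exponential with rate λ = 7.4 per hour.
P(T > 0.041) = e^(−λt) = e^(−7.4 × 0.041) = e^(−0.3034) ≈ 0.7383.

0.7383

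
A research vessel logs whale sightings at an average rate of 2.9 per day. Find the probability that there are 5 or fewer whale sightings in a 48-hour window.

Over the interval, μ = 2.9 × 2 = 5.8 (a 48-hour window = 2 days).
P(N ≤ 5) = Σ_{j=0}^{5} e^(−μ) μ^j/j! ≈ 0.4783.

0.4783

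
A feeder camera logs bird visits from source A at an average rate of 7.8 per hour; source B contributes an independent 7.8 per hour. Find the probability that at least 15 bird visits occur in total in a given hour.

0.5944

Independent Poisson processes superpose: combined rate λ = 7.8 + 7.8 = 15.6 per hour.
So μ = 15.6.
P(N ≥ 15) = 1 − P(N ≤ 14) ≈ 0.5944.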